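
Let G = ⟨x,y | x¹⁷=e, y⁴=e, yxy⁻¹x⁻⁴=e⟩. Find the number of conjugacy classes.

The conjugacy classes (representative and size) are:
  [e] (size 1), [x⁴] (size 4), [x²] (size 4), [x⁵] (size 4), [x¹¹] (size 4), [x⁷y] (size 17), [x³y²] (size 17), [x⁹y³] (size 17).
Class equation: 1 + 4 + 4 + 4 + 4 + 17 + 17 + 17 = 68 = |G|. So G has 8 conjugacy classes.

Answer: 8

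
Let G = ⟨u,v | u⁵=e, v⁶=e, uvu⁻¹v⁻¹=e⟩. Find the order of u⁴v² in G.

Compute successive powers until reaching e:
  (u⁴v²)¹ = u⁴v², (u⁴v²)² = u³v⁴, (u⁴v²)³ = u², (u⁴v²)⁴ = uv², (u⁴v²)⁵ = v⁴, (u⁴v²)⁶ = u⁴, (u⁴v²)⁷ = u³v², (u⁴v²)⁸ = u²v⁴, (u⁴v²)⁹ = u, (u⁴v²)¹⁰ = v², (u⁴v²)¹¹ = u⁴v⁴, (u⁴v²)¹² = u³, (u⁴v²)¹³ = u²v², (u⁴v²)¹⁴ = uv⁴, (u⁴v²)¹⁵ = e.
The smallest positive k with (u⁴v²)ᵏ = e is 15.

Answer: 15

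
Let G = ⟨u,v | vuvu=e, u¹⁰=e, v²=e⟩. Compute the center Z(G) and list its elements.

An element z ∈ Z(G) iff z commutes with every generator.
For example u⁵ is central: (u⁵)·u = u⁶ = u·(u⁵); (u⁵)·v = u⁵v = v·(u⁵).
Whereas u ∉ Z(G) since u·v = uv ≠ u⁹v = v·u.
Checking each of the 20 elements this way gives Z(G) = {e, u⁵}, of order 2.

Answer: {e, u⁵}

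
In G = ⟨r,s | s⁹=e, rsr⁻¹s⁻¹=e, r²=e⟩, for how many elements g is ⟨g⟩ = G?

G is cyclic of order 18. An element generates G iff its order is 18, and a cyclic group of order 18 has exactly φ(18) = 6 such elements.

Answer: 6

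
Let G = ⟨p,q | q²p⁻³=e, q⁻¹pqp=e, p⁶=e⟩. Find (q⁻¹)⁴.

Compute successive powers of (q⁻¹), reducing at each step:
  (q⁻¹)²: (q⁻¹) · q⁻¹ = p³
  (q⁻¹)³: (p³) · q⁻¹ = q
  (q⁻¹)⁴: q · q⁻¹ = e

Answer: e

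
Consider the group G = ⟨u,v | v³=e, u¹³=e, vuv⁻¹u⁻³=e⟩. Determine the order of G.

Enumerate words in the generators, reducing via the relations: the distinct elements are
  {e, u, v, uv, u², u³, u⁴, u⁵, u⁶, u⁷, u⁸, u⁹, v², uv², u²v, u³v, u¹², u¹¹, u¹⁰, u⁴v, u⁵v, u⁶v, u⁷v, u⁸v, u⁹v, u²v², u³v², u¹²v, u¹¹v, u¹⁰v, u⁴v², u⁵v², u⁶v², u⁷v², u⁸v², u⁹v², u¹²v², u¹¹v², u¹⁰v²}.
No further products give new elements, so |G| = 39.

Answer: 39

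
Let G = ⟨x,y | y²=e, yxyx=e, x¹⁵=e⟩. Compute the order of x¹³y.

Compute successive powers until reaching e:
  (x¹³y)¹ = x¹³y, (x¹³y)² = e.
The smallest positive k with (x¹³y)ᵏ = e is 2.

Answer: 2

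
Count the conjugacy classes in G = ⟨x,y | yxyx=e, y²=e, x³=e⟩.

The conjugacy classes (representative and size) are:
  [e] (size 1), [x] (size 2), [xy] (size 3).
Class equation: 1 + 2 + 3 = 6 = |G|. So G has 3 conjugacy classes.

Answer: 3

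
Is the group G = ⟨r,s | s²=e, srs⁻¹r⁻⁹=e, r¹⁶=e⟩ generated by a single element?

Every cyclic group is abelian. But r·s = rs while s·r = r⁹s, so r·s ≠ s·r and G is not abelian. Hence G is not cyclic.

Answer: No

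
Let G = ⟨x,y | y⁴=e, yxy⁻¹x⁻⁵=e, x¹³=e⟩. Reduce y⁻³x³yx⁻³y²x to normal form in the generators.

Multiply left to right, reducing at each step:
  y · x³ = x²y
  (x²y) · y = x²y²
  (x²y²) · x⁻³ = x⁵y²
  (x⁵y²) · y² = x⁵
  (x⁵) · x = x⁶

Answer: x⁶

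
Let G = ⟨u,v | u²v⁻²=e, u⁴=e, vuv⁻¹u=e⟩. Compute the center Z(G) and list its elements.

An element z ∈ Z(G) iff z commutes with every generator.
For example u² is central: (u²)·u = u³ = u·(u²); (u²)·v = v⁻¹ = v·(u²).
Whereas u ∉ Z(G) since u·v = uv ≠ uv⁻¹ = v·u.
Checking each of the 8 elements this way gives Z(G) = {e, u²}, of order 2.

Answer: {e, u²}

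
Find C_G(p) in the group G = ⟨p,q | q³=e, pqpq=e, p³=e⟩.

⟨p⟩ ⊆ C_G(p) since powers of p commute with p; so |C_G(p)| ≥ |⟨p⟩| = 3.
By orbit–stabilizer, |C_G(p)| = |G| / |conj. class of p| = 12 / 4 = 3.
The 3 elements commuting with p are {e, p, p²}.

Answer: {e, p, p²}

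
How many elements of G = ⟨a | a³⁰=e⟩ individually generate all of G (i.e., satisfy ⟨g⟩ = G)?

G is cyclic of order 30. An element generates G iff its order is 30, and a cyclic group of order 30 has exactly φ(30) = 8 such elements.

Answer: 8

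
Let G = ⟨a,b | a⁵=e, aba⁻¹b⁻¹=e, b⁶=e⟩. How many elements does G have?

Enumerate words in the generators, reducing via the relations: the distinct elements are
  {a, b, e, ab, a², a³, a⁴, b², b³, b⁴, b⁵, ab², ab³, ab⁴, ab⁵, a²b, a³b, a⁴b, a²b², a²b³, a²b⁴, a²b⁵, a³b², a³b³, a³b⁴, a³b⁵, a⁴b², a⁴b³, a⁴b⁴, a⁴b⁵}.
No further products give new elements, so |G| = 30.

Answer: 30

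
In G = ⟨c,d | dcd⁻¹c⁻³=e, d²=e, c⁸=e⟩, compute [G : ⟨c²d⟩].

First find ord(c²d) by computing successive powers:
  (c²d)¹ = c²d, (c²d)² = e.
So |⟨c²d⟩| = ord(c²d) = 2. With |G| = 16, by Lagrange [G : ⟨c²d⟩] = 16/2 = 8.

Answer: 8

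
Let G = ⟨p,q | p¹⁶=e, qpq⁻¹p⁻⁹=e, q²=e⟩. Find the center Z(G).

An element z ∈ Z(G) iff z commutes with every generator.
For example p² is central: (p²)·p = p³ = p·(p²); (p²)·q = p²q = q·(p²).
Whereas p ∉ Z(G) since p·q = pq ≠ p⁹q = q·p.
Checking each of the 32 elements this way gives Z(G) = {e, p², p⁴, p⁶, p⁸, p¹⁰, p¹², p¹⁴}, of order 8.

Answer: {e, p², p⁴, p⁶, p⁸, p¹⁰, p¹², p¹⁴}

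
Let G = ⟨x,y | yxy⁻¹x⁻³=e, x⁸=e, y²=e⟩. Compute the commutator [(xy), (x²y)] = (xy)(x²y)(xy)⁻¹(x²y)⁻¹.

[(xy), (x²y)] = (xy)·(x²y)·(xy)⁻¹·(x²y)⁻¹.
  (xy) · (x²y) = x⁷
  (x⁷) · (x⁵y) = x⁴y
  (x⁴y) · (x²y) = x²

Answer: x²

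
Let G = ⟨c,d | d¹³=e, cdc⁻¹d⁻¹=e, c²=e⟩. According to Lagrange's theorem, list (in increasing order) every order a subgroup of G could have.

|G| = 26 = 2 · 13. By Lagrange's theorem the order of any subgroup divides 26; the divisors of 26 are 1, 2, 13, 26.

Answer: 1, 2, 13, 26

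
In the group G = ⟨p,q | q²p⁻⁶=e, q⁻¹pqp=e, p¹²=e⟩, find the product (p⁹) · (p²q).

Compute (p⁹) · (p²q) by multiplying left to right and reducing via the relations at each step:
  (p⁹) · p² = p¹¹
  (p¹¹) · q = p⁵q⁻¹

Answer: p⁵q⁻¹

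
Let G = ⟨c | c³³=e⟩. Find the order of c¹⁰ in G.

Compute successive powers until reaching e:
  (c¹⁰)¹ = c¹⁰, (c¹⁰)² = c²⁰, (c¹⁰)³ = c³⁰, (c¹⁰)⁴ = c⁷, (c¹⁰)⁵ = c¹⁷, (c¹⁰)⁶ = c²⁷, (c¹⁰)⁷ = c⁴, (c¹⁰)⁸ = c¹⁴, (c¹⁰)⁹ = c²⁴, (c¹⁰)¹⁰ = c, (c¹⁰)¹¹ = c¹¹, (c¹⁰)¹² = c²¹, (c¹⁰)¹³ = c³¹, (c¹⁰)¹⁴ = c⁸, (c¹⁰)¹⁵ = c¹⁸, (c¹⁰)¹⁶ = c²⁸, (c¹⁰)¹⁷ = c⁵, (c¹⁰)¹⁸ = c¹⁵, (c¹⁰)¹⁹ = c²⁵, (c¹⁰)²⁰ = c², (c¹⁰)²¹ = c¹², (c¹⁰)²² = c²², (c¹⁰)²³ = c³², (c¹⁰)²⁴ = c⁹, (c¹⁰)²⁵ = c¹⁹, (c¹⁰)²⁶ = c²⁹, (c¹⁰)²⁷ = c⁶, (c¹⁰)²⁸ = c¹⁶, (c¹⁰)²⁹ = c²⁶, (c¹⁰)³⁰ = c³, (c¹⁰)³¹ = c¹³, (c¹⁰)³² = c²³, (c¹⁰)³³ = e.
The smallest positive k with (c¹⁰)ᵏ = e is 33.

Answer: 33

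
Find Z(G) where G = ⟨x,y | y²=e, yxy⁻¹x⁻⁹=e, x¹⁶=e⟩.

An element z ∈ Z(G) iff z commutes with every generator.
For example x² is central: (x²)·x = x³ = x·(x²); (x²)·y = x²y = y·(x²).
Whereas x ∉ Z(G) since x·y = xy ≠ x⁹y = y·x.
Checking each of the 32 elements this way gives Z(G) = {e, x², x⁴, x⁶, x⁸, x¹⁰, x¹², x¹⁴}, of order 8.

Answer: {e, x², x⁴, x⁶, x⁸, x¹⁰, x¹², x¹⁴}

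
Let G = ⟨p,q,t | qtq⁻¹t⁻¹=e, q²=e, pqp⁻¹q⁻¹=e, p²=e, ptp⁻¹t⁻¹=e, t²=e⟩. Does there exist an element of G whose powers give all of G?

|G| = 8, but the maximum element order in G is 2 < 8. No single element generates all of G, so G is not cyclic.

Answer: No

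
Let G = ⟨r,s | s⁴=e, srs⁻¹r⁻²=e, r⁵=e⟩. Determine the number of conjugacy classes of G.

The conjugacy classes (representative and size) are:
  [e] (size 1), [r⁴] (size 4), [r²s] (size 5), [s²] (size 5), [r³s³] (size 5).
Class equation: 1 + 4 + 5 + 5 + 5 = 20 = |G|. So G has 5 conjugacy classes.

Answer: 5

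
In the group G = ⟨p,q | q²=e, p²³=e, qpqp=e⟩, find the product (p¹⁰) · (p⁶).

Compute (p¹⁰) · (p⁶) by multiplying left to right and reducing via the relations at each step:
  (p¹⁰) · p⁶ = p¹⁶

Answer: p¹⁶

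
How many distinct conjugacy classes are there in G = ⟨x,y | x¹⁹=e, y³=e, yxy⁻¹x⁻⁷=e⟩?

The conjugacy classes (representative and size) are:
  [e] (size 1), [x¹¹] (size 3), [x¹⁴] (size 3), [x⁶] (size 3), [x¹⁷] (size 3), [x¹²] (size 3), [x¹⁰] (size 3), [x²y] (size 19), [x¹⁸y²] (size 19).
Class equation: 1 + 3 + 3 + 3 + 3 + 3 + 3 + 19 + 19 = 57 = |G|. So G has 9 conjugacy classes.

Answer: 9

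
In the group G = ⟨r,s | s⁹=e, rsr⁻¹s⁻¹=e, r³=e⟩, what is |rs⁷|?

Compute successive powers until reaching e:
  (rs⁷)¹ = rs⁷, (rs⁷)² = r²s⁵, (rs⁷)³ = s³, (rs⁷)⁴ = rs, (rs⁷)⁵ = r²s⁸, (rs⁷)⁶ = s⁶, (rs⁷)⁷ = rs⁴, (rs⁷)⁸ = r²s², (rs⁷)⁹ = e.
The smallest positive k with (rs⁷)ᵏ = e is 9.

Answer: 9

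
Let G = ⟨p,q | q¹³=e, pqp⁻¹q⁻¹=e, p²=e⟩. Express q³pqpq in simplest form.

Multiply left to right, reducing at each step:
  (q³) · p = pq³
  (pq³) · q = pq⁴
  (pq⁴) · p = q⁴
  (q⁴) · q = q⁵

Answer: q⁵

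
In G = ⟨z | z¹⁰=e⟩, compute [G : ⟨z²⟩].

First find ord(z²) by computing successive powers:
  (z²)¹ = z², (z²)² = z⁴, (z²)³ = z⁶, (z²)⁴ = z⁸, (z²)⁵ = e.
So |⟨z²⟩| = ord(z²) = 5. With |G| = 10, by Lagrange [G : ⟨z²⟩] = 10/5 = 2.

Answer: 2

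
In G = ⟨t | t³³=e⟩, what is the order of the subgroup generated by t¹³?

|⟨t¹³⟩| equals the order of t¹³. Compute successive powers until reaching e:
  (t¹³)¹ = t¹³, (t¹³)² = t²⁶, (t¹³)³ = t⁶, (t¹³)⁴ = t¹⁹, (t¹³)⁵ = t³², (t¹³)⁶ = t¹², (t¹³)⁷ = t²⁵, (t¹³)⁸ = t⁵, (t¹³)⁹ = t¹⁸, (t¹³)¹⁰ = t³¹, (t¹³)¹¹ = t¹¹, (t¹³)¹² = t²⁴, (t¹³)¹³ = t⁴, (t¹³)¹⁴ = t¹⁷, (t¹³)¹⁵ = t³⁰, (t¹³)¹⁶ = t¹⁰, (t¹³)¹⁷ = t²³, (t¹³)¹⁸ = t³, (t¹³)¹⁹ = t¹⁶, (t¹³)²⁰ = t²⁹, (t¹³)²¹ = t⁹, (t¹³)²² = t²², (t¹³)²³ = t², (t¹³)²⁴ = t¹⁵, (t¹³)²⁵ = t²⁸, (t¹³)²⁶ = t⁸, (t¹³)²⁷ = t²¹, (t¹³)²⁸ = t, (t¹³)²⁹ = t¹⁴, (t¹³)³⁰ = t²⁷, (t¹³)³¹ = t⁷, (t¹³)³² = t²⁰, (t¹³)³³ = e.
The smallest positive k with (t¹³)ᵏ = e is 33, so |⟨t¹³⟩| = 33.

Answer: 33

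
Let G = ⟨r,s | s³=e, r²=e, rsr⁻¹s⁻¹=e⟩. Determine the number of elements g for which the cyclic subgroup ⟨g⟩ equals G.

G is cyclic of order 6. An element generates G iff its order is 6, and a cyclic group of order 6 has exactly φ(6) = 2 such elements.

Answer: 2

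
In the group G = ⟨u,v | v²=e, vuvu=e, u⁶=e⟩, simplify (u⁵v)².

Compute successive powers of (u⁵v), reducing at each step:
  (u⁵v)²: (u⁵v) · u⁵ = v;   v · v = e

Answer: e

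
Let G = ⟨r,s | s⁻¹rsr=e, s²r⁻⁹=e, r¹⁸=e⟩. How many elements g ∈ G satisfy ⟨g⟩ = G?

⟨g⟩ = G would require ord(g) = |G| = 36, but the maximum element order in G is 18 < 36. So G is not cyclic and no single element generates it: the count is 0.

Answer: 0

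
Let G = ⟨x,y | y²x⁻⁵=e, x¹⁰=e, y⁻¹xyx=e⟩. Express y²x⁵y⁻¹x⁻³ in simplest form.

Multiply left to right, reducing at each step:
  (x⁵) · x⁵ = e
  e · y⁻¹ = y⁻¹
  (y⁻¹) · x⁻³ = x³y⁻¹

Answer: x³y⁻¹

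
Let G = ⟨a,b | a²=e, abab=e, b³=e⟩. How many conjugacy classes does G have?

The conjugacy classes (representative and size) are:
  [e] (size 1), [ab²] (size 3), [b²] (size 2).
Class equation: 1 + 3 + 2 = 6 = |G|. So G has 3 conjugacy classes.

Answer: 3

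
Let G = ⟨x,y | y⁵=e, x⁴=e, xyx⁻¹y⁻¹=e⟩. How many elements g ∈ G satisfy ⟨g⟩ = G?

G is cyclic of order 20. An element generates G iff its order is 20, and a cyclic group of order 20 has exactly φ(20) = 8 such elements.

Answer: 8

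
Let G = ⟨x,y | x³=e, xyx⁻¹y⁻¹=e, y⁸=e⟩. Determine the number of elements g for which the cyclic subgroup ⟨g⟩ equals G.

G is cyclic of order 24. An element generates G iff its order is 24, and a cyclic group of order 24 has exactly φ(24) = 8 such elements.

Answer: 8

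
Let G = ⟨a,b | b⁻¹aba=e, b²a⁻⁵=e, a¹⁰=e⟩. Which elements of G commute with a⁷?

⟨a⁷⟩ ⊆ C_G(a⁷) since powers of a⁷ commute with a⁷; so |C_G(a⁷)| ≥ |⟨a⁷⟩| = 10.
By orbit–stabilizer, |C_G(a⁷)| = |G| / |conj. class of a⁷| = 20 / 2 = 10.
The 10 elements commuting with a⁷ are {e, a, a², a³, a⁴, a⁵, a⁶, a⁷, a⁸, a⁹}.

Answer: {e, a, a², a³, a⁴, a⁵, a⁶, a⁷, a⁸, a⁹}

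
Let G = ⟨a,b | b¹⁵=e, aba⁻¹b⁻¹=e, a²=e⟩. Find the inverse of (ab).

The order of (ab) is 30 (smallest k with (ab)ᵏ = e), so (ab)⁻¹ = (ab)²⁹ = ab¹⁴.
Check: (ab) · (ab¹⁴) → (ab) · a = b;   b · b¹⁴ = e, giving e as required.

Answer: ab¹⁴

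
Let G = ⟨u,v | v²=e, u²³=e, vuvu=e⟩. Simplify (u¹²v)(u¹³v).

Compute (u¹²v) · (u¹³v) by multiplying left to right and reducing via the relations at each step:
  (u¹²v) · u¹³ = u²²v
  (u²²v) · v = u²²

Answer: u²²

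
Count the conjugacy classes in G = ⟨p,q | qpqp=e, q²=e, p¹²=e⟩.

The conjugacy classes (representative and size) are:
  [e] (size 1), [p¹¹] (size 2), [p²] (size 2), [p⁹] (size 2), [p⁴] (size 2), [p⁵] (size 2), [p⁶] (size 1), [q] (size 6), [pq] (size 6).
Class equation: 1 + 2 + 2 + 2 + 2 + 2 + 1 + 6 + 6 = 24 = |G|. So G has 9 conjugacy classes.

Answer: 9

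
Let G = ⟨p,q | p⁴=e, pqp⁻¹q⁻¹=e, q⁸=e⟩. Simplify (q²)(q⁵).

Compute (q²) · (q⁵) by multiplying left to right and reducing via the relations at each step:
  (q²) · q⁵ = q⁷

Answer: q⁷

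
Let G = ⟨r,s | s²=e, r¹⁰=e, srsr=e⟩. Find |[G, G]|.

G' = [G, G] is generated by all commutators. The generator-pair commutators are: [r, s] = r².
The subgroup they normally generate is {e, r², r⁴, r⁶, r⁸}, of order 5.
Check: |G/G'| = 20/5 = 4 is the order of the abelianisation.

Answer: 5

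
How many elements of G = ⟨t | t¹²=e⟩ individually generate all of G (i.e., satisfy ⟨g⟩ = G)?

G is cyclic of order 12. An element generates G iff its order is 12, and a cyclic group of order 12 has exactly φ(12) = 4 such elements.

Answer: 4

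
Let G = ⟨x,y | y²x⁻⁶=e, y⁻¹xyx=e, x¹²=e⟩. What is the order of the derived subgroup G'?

G' = [G, G] is generated by all commutators. The generator-pair commutators are: [x, y] = x².
The subgroup they normally generate is {e, x², x⁴, x⁶, x⁸, x¹⁰}, of order 6.
Check: |G/G'| = 24/6 = 4 is the order of the abelianisation.

Answer: 6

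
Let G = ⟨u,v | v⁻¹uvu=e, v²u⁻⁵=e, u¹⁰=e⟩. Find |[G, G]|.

G' = [G, G] is generated by all commutators. The generator-pair commutators are: [u, v] = u².
The subgroup they normally generate is {e, u², u⁴, u⁶, u⁸}, of order 5.
Check: |G/G'| = 20/5 = 4 is the order of the abelianisation.

Answer: 5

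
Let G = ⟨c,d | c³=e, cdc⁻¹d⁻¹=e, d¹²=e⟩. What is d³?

Compute successive powers of d, reducing at each step:
  d²: d · d = d²
  d³: (d²) · d = d³

Answer: d³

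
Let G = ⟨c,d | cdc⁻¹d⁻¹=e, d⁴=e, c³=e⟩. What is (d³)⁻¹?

The order of (d³) is 4 (smallest k with (d³)ᵏ = e), so (d³)⁻¹ = (d³)³ = d.
Check: (d³) · d → (d³) · d = e, giving e as required.

Answer: d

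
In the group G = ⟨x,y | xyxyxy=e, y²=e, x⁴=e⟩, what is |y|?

Compute successive powers until reaching e:
  y¹ = y, y² = e.
The smallest positive k with yᵏ = e is 2.

Answer: 2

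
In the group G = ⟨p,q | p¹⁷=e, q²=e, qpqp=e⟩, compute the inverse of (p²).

The order of (p²) is 17 (smallest k with (p²)ᵏ = e), so (p²)⁻¹ = (p²)¹⁶ = p¹⁵.
Check: (p²) · (p¹⁵) → (p²) · p¹⁵ = e, giving e as required.

Answer: p¹⁵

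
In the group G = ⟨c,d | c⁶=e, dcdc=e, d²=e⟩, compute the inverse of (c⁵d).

The order of (c⁵d) is 2 (smallest k with (c⁵d)ᵏ = e), so (c⁵d)⁻¹ = (c⁵d)¹ = c⁵d.
Check: (c⁵d) · (c⁵d) → (c⁵d) · c⁵ = d;   d · d = e, giving e as required.

Answer: c⁵d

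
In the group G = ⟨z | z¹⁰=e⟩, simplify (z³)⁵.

Compute successive powers of (z³), reducing at each step:
  (z³)²: (z³) · z³ = z⁶
  (z³)³: (z⁶) · z³ = z⁹
  (z³)⁴: (z⁹) · z³ = z²
  (z³)⁵: (z²) · z³ = z⁵

Answer: z⁵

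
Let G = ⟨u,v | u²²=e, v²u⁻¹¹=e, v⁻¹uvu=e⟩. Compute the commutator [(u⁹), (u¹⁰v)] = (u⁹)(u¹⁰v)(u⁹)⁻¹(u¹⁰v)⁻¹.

[(u⁹), (u¹⁰v)] = (u⁹)·(u¹⁰v)·(u⁹)⁻¹·(u¹⁰v)⁻¹.
  (u⁹) · (u¹⁰v) = u⁸v⁻¹
  (u⁸v⁻¹) · (u¹³) = u⁶v
  (u⁶v) · (u¹⁰v⁻¹) = u¹⁸

Answer: u¹⁸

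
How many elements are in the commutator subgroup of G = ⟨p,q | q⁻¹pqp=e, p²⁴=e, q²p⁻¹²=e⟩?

G' = [G, G] is generated by all commutators. The generator-pair commutators are: [p, q] = p².
The subgroup they normally generate is {e, p², p⁴, p⁶, p⁸, p¹⁰, p¹², p¹⁴, p¹⁶, p¹⁸, p²⁰, p²²}, of order 12.
Check: |G/G'| = 48/12 = 4 is the order of the abelianisation.

Answer: 12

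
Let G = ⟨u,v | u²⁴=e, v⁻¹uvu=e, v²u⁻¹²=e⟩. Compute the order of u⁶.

Compute successive powers until reaching e:
  (u⁶)¹ = u⁶, (u⁶)² = u¹², (u⁶)³ = u¹⁸, (u⁶)⁴ = e.
The smallest positive k with (u⁶)ᵏ = e is 4.

Answer: 4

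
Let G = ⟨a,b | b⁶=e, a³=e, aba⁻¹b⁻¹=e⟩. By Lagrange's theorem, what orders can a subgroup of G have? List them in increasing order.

|G| = 18 = 2 · 3². By Lagrange's theorem the order of any subgroup divides 18; the divisors of 18 are 1, 2, 3, 6, 9, 18.

Answer: 1, 2, 3, 6, 9, 18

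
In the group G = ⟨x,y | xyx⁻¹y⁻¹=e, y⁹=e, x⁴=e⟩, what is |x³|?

Compute successive powers until reaching e:
  (x³)¹ = x³, (x³)² = x², (x³)³ = x, (x³)⁴ = e.
The smallest positive k with (x³)ᵏ = e is 4.

Answer: 4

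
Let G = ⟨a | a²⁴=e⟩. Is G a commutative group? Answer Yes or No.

G has a single generator, so G is cyclic and hence abelian.

Answer: Yes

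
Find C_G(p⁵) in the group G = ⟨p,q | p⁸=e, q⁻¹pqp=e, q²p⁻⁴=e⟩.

⟨p⁵⟩ ⊆ C_G(p⁵) since powers of p⁵ commute with p⁵; so |C_G(p⁵)| ≥ |⟨p⁵⟩| = 8.
By orbit–stabilizer, |C_G(p⁵)| = |G| / |conj. class of p⁵| = 16 / 2 = 8.
The 8 elements commuting with p⁵ are {e, p, p², p³, p⁴, p⁵, p⁶, p⁷}.

Answer: {e, p, p², p³, p⁴, p⁵, p⁶, p⁷}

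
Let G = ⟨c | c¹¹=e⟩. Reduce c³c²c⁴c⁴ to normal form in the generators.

Multiply left to right, reducing at each step:
  (c³) · c² = c⁵
  (c⁵) · c⁴ = c⁹
  (c⁹) · c⁴ = c²

Answer: c²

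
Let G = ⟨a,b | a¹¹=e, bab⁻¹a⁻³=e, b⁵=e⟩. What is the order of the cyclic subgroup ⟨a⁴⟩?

|⟨a⁴⟩| equals the order of a⁴. Compute successive powers until reaching e:
  (a⁴)¹ = a⁴, (a⁴)² = a⁸, (a⁴)³ = a, (a⁴)⁴ = a⁵, (a⁴)⁵ = a⁹, (a⁴)⁶ = a², (a⁴)⁷ = a⁶, (a⁴)⁸ = a¹⁰, (a⁴)⁹ = a³, (a⁴)¹⁰ = a⁷, (a⁴)¹¹ = e.
The smallest positive k with (a⁴)ᵏ = e is 11, so |⟨a⁴⟩| = 11.

Answer: 11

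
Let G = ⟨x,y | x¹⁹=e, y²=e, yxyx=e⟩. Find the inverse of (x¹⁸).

The order of (x¹⁸) is 19 (smallest k with (x¹⁸)ᵏ = e), so (x¹⁸)⁻¹ = (x¹⁸)¹⁸ = x.
Check: (x¹⁸) · x → (x¹⁸) · x = e, giving e as required.

Answer: x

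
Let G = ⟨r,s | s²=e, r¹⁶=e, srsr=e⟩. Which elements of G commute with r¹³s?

⟨r¹³s⟩ ⊆ C_G(r¹³s) since powers of r¹³s commute with r¹³s; so |C_G(r¹³s)| ≥ |⟨r¹³s⟩| = 2.
By orbit–stabilizer, |C_G(r¹³s)| = |G| / |conj. class of r¹³s| = 32 / 8 = 4.
The 4 elements commuting with r¹³s are {e, r⁸, r⁵s, r¹³s}.

Answer: {e, r⁸, r⁵s, r¹³s}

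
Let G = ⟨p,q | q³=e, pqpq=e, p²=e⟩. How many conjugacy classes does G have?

The conjugacy classes (representative and size) are:
  [e] (size 1), [pq²] (size 3), [q²] (size 2).
Class equation: 1 + 3 + 2 = 6 = |G|. So G has 3 conjugacy classes.

Answer: 3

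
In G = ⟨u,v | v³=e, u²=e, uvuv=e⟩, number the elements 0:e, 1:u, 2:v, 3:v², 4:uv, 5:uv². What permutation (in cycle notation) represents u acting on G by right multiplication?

(0 1)(2 5)(3 4)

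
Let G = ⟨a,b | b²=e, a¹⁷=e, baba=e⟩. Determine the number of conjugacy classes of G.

The conjugacy classes (representative and size) are:
  [e] (size 1), [a¹⁶] (size 2), [a²] (size 2), [a³] (size 2), [a¹³] (size 2), [a¹²] (size 2), [a⁶] (size 2), [a¹⁰] (size 2), [a⁹] (size 2), [a⁷b] (size 17).
Class equation: 1 + 2 + 2 + 2 + 2 + 2 + 2 + 2 + 2 + 17 = 34 = |G|. So G has 10 conjugacy classes.

Answer: 10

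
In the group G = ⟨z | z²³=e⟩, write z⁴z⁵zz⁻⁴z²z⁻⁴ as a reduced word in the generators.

Multiply left to right, reducing at each step:
  (z⁴) · z⁵ = z⁹
  (z⁹) · z = z¹⁰
  (z¹⁰) · z⁻⁴ = z⁶
  (z⁶) · z² = z⁸
  (z⁸) · z⁻⁴ = z⁴

Answer: z⁴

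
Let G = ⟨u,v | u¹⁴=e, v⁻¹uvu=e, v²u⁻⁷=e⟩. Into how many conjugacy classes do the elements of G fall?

The conjugacy classes (representative and size) are:
  [e] (size 1), [u¹³] (size 2), [u¹²] (size 2), [u¹¹] (size 2), [u⁴] (size 2), [u⁵] (size 2), [u⁸] (size 2), [u⁷] (size 1), [u⁵v⁻¹] (size 7), [u⁵v] (size 7).
Class equation: 1 + 2 + 2 + 2 + 2 + 2 + 2 + 1 + 7 + 7 = 28 = |G|. So G has 10 conjugacy classes.

Answer: 10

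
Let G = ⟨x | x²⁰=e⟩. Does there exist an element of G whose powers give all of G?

|G| = 20. The element x has order 20 (its powers give 20 distinct elements), so ⟨x⟩ = G and G is cyclic.

Answer: Yes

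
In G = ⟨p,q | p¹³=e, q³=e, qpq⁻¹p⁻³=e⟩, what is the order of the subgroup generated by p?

|⟨p⟩| equals the order of p. Compute successive powers until reaching e:
  p¹ = p, p² = p², p³ = p³, p⁴ = p⁴, p⁵ = p⁵, p⁶ = p⁶, p⁷ = p⁷, p⁸ = p⁸, p⁹ = p⁹, p¹⁰ = p¹⁰, p¹¹ = p¹¹, p¹² = p¹², p¹³ = e.
The smallest positive k with pᵏ = e is 13, so |⟨p⟩| = 13.

Answer: 13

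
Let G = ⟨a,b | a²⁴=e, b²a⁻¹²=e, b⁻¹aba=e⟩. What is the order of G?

Enumerate words in the generators, reducing via the relations: the distinct elements are
  {a, b, e, ab, a², a³, a⁴, a⁵, a⁶, a⁷, a⁸, a⁹, a²b, a²², a²³, a²¹, a²⁰, a³b, a¹², a¹³, a¹¹, a¹⁰, a¹⁴, a¹⁵, a¹⁶, a¹⁷, a¹⁸, a¹⁹, a⁴b, a⁵b, a⁶b, a⁷b, a⁸b, a⁹b, b⁻¹, ab⁻¹, a¹¹b, a¹⁰b, a²b⁻¹, a³b⁻¹, a⁴b⁻¹, a⁵b⁻¹, a⁶b⁻¹, a⁷b⁻¹, a⁸b⁻¹, a⁹b⁻¹, a¹¹b⁻¹, a¹⁰b⁻¹}.
No further products give new elements, so |G| = 48.

Answer: 48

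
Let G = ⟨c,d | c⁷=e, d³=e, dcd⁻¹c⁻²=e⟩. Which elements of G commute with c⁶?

⟨c⁶⟩ ⊆ C_G(c⁶) since powers of c⁶ commute with c⁶; so |C_G(c⁶)| ≥ |⟨c⁶⟩| = 7.
By orbit–stabilizer, |C_G(c⁶)| = |G| / |conj. class of c⁶| = 21 / 3 = 7.
The 7 elements commuting with c⁶ are {e, c, c², c³, c⁴, c⁵, c⁶}.

Answer: {e, c, c², c³, c⁴, c⁵, c⁶}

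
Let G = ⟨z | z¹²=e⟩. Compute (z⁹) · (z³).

Compute (z⁹) · (z³) by multiplying left to right and reducing via the relations at each step:
  (z⁹) · z³ = e

Answer: e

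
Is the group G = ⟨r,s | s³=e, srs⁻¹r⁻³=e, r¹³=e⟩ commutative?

r·s = rs but s·r = r³s, so r·s ≠ s·r and G is not abelian.

Answer: No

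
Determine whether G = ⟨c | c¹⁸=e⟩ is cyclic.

|G| = 18. The element c has order 18 (its powers give 18 distinct elements), so ⟨c⟩ = G and G is cyclic.

Answer: Yes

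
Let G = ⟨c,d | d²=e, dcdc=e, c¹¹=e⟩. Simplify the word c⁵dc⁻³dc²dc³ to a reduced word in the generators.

Multiply left to right, reducing at each step:
  (c⁵) · d = c⁵d
  (c⁵d) · c⁻³ = c⁸d
  (c⁸d) · d = c⁸
  (c⁸) · c² = c¹⁰
  (c¹⁰) · d = c¹⁰d
  (c¹⁰d) · c³ = c⁷d

Answer: c⁷d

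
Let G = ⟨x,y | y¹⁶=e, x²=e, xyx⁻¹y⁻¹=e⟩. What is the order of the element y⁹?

Compute successive powers until reaching e:
  (y⁹)¹ = y⁹, (y⁹)² = y², (y⁹)³ = y¹¹, (y⁹)⁴ = y⁴, (y⁹)⁵ = y¹³, (y⁹)⁶ = y⁶, (y⁹)⁷ = y¹⁵, (y⁹)⁸ = y⁸, (y⁹)⁹ = y, (y⁹)¹⁰ = y¹⁰, (y⁹)¹¹ = y³, (y⁹)¹² = y¹², (y⁹)¹³ = y⁵, (y⁹)¹⁴ = y¹⁴, (y⁹)¹⁵ = y⁷, (y⁹)¹⁶ = e.
The smallest positive k with (y⁹)ᵏ = e is 16.

Answer: 16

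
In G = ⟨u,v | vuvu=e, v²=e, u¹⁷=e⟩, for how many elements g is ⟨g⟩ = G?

⟨g⟩ = G would require ord(g) = |G| = 34, but the maximum element order in G is 17 < 34. So G is not cyclic and no single element generates it: the count is 0.

Answer: 0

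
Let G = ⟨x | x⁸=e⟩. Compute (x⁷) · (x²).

Compute (x⁷) · (x²) by multiplying left to right and reducing via the relations at each step:
  (x⁷) · x² = x

Answer: x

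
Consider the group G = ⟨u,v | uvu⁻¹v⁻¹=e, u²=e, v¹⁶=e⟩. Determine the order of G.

Enumerate words in the generators, reducing via the relations: the distinct elements are
  {e, u, v, uv, v², v³, v⁴, v⁵, v⁶, v⁷, v⁸, v⁹, uv², uv³, uv⁴, uv⁵, uv⁶, uv⁷, uv⁸, uv⁹, v¹², v¹³, v¹¹, v¹⁰, v¹⁴, v¹⁵, uv¹², uv¹³, uv¹¹, uv¹⁰, uv¹⁴, uv¹⁵}.
No further products give new elements, so |G| = 32.

Answer: 32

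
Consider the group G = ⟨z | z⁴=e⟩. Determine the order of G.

G is generated by a single element, so G is cyclic. The relator gives z⁴ = e and no smaller power is forced to be e, so the 4 powers {e, z, z², z³} are distinct. Hence |G| = 4.

Answer: 4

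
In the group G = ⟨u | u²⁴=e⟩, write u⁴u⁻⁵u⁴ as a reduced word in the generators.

Multiply left to right, reducing at each step:
  (u⁴) · u⁻⁵ = u²³
  (u²³) · u⁴ = u³

Answer: u³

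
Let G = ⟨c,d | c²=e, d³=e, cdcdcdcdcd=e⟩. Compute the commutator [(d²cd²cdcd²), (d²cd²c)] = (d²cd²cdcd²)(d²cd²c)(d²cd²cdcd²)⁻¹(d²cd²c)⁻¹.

[(d²cd²cdcd²), (d²cd²c)] = (d²cd²cdcd²)·(d²cd²c)·(d²cd²cdcd²)⁻¹·(d²cd²c)⁻¹.
  (d²cd²cdcd²) · (d²cd²c) = d²cdcd²cdc
  (d²cdcd²cdc) · (dcd²cdcd) = dcdc
  (dcdc) · (cdcd) = dcd²cd

Answer: dcd²cd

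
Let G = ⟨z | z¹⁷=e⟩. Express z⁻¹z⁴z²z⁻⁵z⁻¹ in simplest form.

Multiply left to right, reducing at each step:
  (z¹⁶) · z⁴ = z³
  (z³) · z² = z⁵
  (z⁵) · z⁻⁵ = e
  e · z⁻¹ = z¹⁶

Answer: z¹⁶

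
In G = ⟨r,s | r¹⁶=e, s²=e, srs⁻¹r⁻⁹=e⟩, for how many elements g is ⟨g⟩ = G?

⟨g⟩ = G would require ord(g) = |G| = 32, but the maximum element order in G is 16 < 32. So G is not cyclic and no single element generates it: the count is 0.

Answer: 0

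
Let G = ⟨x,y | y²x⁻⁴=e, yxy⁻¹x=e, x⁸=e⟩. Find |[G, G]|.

G' = [G, G] is generated by all commutators. The generator-pair commutators are: [x, y] = x².
The subgroup they normally generate is {e, x², x⁴, x⁶}, of order 4.
Check: |G/G'| = 16/4 = 4 is the order of the abelianisation.

Answer: 4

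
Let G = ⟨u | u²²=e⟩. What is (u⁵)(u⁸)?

Compute (u⁵) · (u⁸) by multiplying left to right and reducing via the relations at each step:
  (u⁵) · u⁸ = u¹³

Answer: u¹³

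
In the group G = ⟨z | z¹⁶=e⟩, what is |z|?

Compute successive powers until reaching e:
  z¹ = z, z² = z², z³ = z³, z⁴ = z⁴, z⁵ = z⁵, z⁶ = z⁶, z⁷ = z⁷, z⁸ = z⁸, z⁹ = z⁹, z¹⁰ = z¹⁰, z¹¹ = z¹¹, z¹² = z¹², z¹³ = z¹³, z¹⁴ = z¹⁴, z¹⁵ = z¹⁵, z¹⁶ = e.
The smallest positive k with zᵏ = e is 16.

Answer: 16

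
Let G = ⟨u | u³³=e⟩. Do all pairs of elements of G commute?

G has a single generator, so G is cyclic and hence abelian.

Answer: Yes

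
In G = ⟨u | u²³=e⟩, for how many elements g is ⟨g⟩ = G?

G is cyclic of order 23. An element generates G iff its order is 23, and a cyclic group of order 23 has exactly φ(23) = 22 such elements.

Answer: 22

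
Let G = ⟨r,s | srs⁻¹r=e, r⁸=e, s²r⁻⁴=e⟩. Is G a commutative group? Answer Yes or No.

r·s = rs but s·r = r³s⁻¹, so r·s ≠ s·r and G is not abelian.

Answer: No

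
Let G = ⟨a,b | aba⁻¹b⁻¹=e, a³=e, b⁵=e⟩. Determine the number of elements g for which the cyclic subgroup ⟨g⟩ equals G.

G is cyclic of order 15. An element generates G iff its order is 15, and a cyclic group of order 15 has exactly φ(15) = 8 such elements.

Answer: 8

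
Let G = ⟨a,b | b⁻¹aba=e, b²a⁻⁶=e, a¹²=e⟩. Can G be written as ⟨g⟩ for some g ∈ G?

Every cyclic group is abelian. But a·b = ab while b·a = a⁵b⁻¹, so a·b ≠ b·a and G is not abelian. Hence G is not cyclic.

Answer: No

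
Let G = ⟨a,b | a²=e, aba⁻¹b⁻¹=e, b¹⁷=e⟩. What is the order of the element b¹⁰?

Compute successive powers until reaching e:
  (b¹⁰)¹ = b¹⁰, (b¹⁰)² = b³, (b¹⁰)³ = b¹³, (b¹⁰)⁴ = b⁶, (b¹⁰)⁵ = b¹⁶, (b¹⁰)⁶ = b⁹, (b¹⁰)⁷ = b², (b¹⁰)⁸ = b¹², (b¹⁰)⁹ = b⁵, (b¹⁰)¹⁰ = b¹⁵, (b¹⁰)¹¹ = b⁸, (b¹⁰)¹² = b, (b¹⁰)¹³ = b¹¹, (b¹⁰)¹⁴ = b⁴, (b¹⁰)¹⁵ = b¹⁴, (b¹⁰)¹⁶ = b⁷, (b¹⁰)¹⁷ = e.
The smallest positive k with (b¹⁰)ᵏ = e is 17.

Answer: 17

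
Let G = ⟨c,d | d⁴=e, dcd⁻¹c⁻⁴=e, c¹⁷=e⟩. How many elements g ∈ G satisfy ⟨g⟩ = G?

⟨g⟩ = G would require ord(g) = |G| = 68, but the maximum element order in G is 17 < 68. So G is not cyclic and no single element generates it: the count is 0.

Answer: 0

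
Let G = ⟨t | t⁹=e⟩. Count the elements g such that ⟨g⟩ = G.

G is cyclic of order 9. An element generates G iff its order is 9, and a cyclic group of order 9 has exactly φ(9) = 6 such elements.

Answer: 6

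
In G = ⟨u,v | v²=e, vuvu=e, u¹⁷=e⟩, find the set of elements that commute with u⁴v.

⟨u⁴v⟩ ⊆ C_G(u⁴v) since powers of u⁴v commute with u⁴v; so |C_G(u⁴v)| ≥ |⟨u⁴v⟩| = 2.
By orbit–stabilizer, |C_G(u⁴v)| = |G| / |conj. class of u⁴v| = 34 / 17 = 2.
The 2 elements commuting with u⁴v are {e, u⁴v}.

Answer: {e, u⁴v}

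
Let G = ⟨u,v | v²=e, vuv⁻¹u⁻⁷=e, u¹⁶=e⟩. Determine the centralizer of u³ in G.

⟨u³⟩ ⊆ C_G(u³) since powers of u³ commute with u³; so |C_G(u³)| ≥ |⟨u³⟩| = 16.
By orbit–stabilizer, |C_G(u³)| = |G| / |conj. class of u³| = 32 / 2 = 16.
The 16 elements commuting with u³ are {e, u, u², u³, u⁴, u⁵, u⁶, u⁷, u⁸, u⁹, u¹⁰, u¹¹, u¹², u¹³, u¹⁴, u¹⁵}.

Answer: {e, u, u², u³, u⁴, u⁵, u⁶, u⁷, u⁸, u⁹, u¹⁰, u¹¹, u¹², u¹³, u¹⁴, u¹⁵}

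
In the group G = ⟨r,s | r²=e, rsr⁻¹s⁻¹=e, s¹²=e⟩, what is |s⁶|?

Compute successive powers until reaching e:
  (s⁶)¹ = s⁶, (s⁶)² = e.
The smallest positive k with (s⁶)ᵏ = e is 2.

Answer: 2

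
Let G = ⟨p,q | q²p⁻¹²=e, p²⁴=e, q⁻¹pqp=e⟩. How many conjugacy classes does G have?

The conjugacy classes (representative and size) are:
  [e] (size 1), [p] (size 2), [p²] (size 2), [p³] (size 2), [p⁴] (size 2), [p⁵] (size 2), [p¹⁸] (size 2), [p⁷] (size 2), [p¹⁶] (size 2), [p¹⁵] (size 2), [p¹⁴] (size 2), [p¹³] (size 2), [p¹²] (size 1), [p⁶q] (size 12), [p⁵q⁻¹] (size 12).
Class equation: 1 + 2 + 2 + 2 + 2 + 2 + 2 + 2 + 2 + 2 + 2 + 2 + 1 + 12 + 12 = 48 = |G|. So G has 15 conjugacy classes.

Answer: 15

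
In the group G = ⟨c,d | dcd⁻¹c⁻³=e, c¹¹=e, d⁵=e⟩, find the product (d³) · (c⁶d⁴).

Compute (d³) · (c⁶d⁴) by multiplying left to right and reducing via the relations at each step:
  (d³) · c⁶ = c⁸d³
  (c⁸d³) · d⁴ = c⁸d²

Answer: c⁸d²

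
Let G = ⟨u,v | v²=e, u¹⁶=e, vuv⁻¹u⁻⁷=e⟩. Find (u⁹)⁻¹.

The order of (u⁹) is 16 (smallest k with (u⁹)ᵏ = e), so (u⁹)⁻¹ = (u⁹)¹⁵ = u⁷.
Check: (u⁹) · (u⁷) → (u⁹) · u⁷ = e, giving e as required.

Answer: u⁷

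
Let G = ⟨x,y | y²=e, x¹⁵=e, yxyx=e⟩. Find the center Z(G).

An element z ∈ Z(G) iff z commutes with every generator.
For example e is central: e·x = x = x·e; e·y = y = y·e.
Whereas x ∉ Z(G) since x·y = xy ≠ x¹⁴y = y·x.
Checking each of the 30 elements this way gives Z(G) = {e}, of order 1.

Answer: {e}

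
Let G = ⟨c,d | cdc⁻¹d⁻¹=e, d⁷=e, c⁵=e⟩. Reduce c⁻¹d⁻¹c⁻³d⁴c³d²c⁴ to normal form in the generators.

Multiply left to right, reducing at each step:
  (c⁴) · d⁻¹ = c⁴d⁶
  (c⁴d⁶) · c⁻³ = cd⁶
  (cd⁶) · d⁴ = cd³
  (cd³) · c³ = c⁴d³
  (c⁴d³) · d² = c⁴d⁵
  (c⁴d⁵) · c⁴ = c³d⁵

Answer: c³d⁵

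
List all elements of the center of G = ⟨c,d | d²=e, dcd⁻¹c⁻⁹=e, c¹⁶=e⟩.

An element z ∈ Z(G) iff z commutes with every generator.
For example c² is central: (c²)·c = c³ = c·(c²); (c²)·d = c²d = d·(c²).
Whereas c ∉ Z(G) since c·d = cd ≠ c⁹d = d·c.
Checking each of the 32 elements this way gives Z(G) = {e, c², c⁴, c⁶, c⁸, c¹⁰, c¹², c¹⁴}, of order 8.

Answer: {e, c², c⁴, c⁶, c⁸, c¹⁰, c¹², c¹⁴}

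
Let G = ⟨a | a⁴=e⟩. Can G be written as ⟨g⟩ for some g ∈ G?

|G| = 4. The element a has order 4 (its powers give 4 distinct elements), so ⟨a⟩ = G and G is cyclic.

Answer: Yes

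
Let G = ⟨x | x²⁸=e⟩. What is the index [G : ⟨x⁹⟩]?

First find ord(x⁹) by computing successive powers:
  (x⁹)¹ = x⁹, (x⁹)² = x¹⁸, (x⁹)³ = x²⁷, (x⁹)⁴ = x⁸, (x⁹)⁵ = x¹⁷, (x⁹)⁶ = x²⁶, (x⁹)⁷ = x⁷, (x⁹)⁸ = x¹⁶, (x⁹)⁹ = x²⁵, (x⁹)¹⁰ = x⁶, (x⁹)¹¹ = x¹⁵, (x⁹)¹² = x²⁴, (x⁹)¹³ = x⁵, (x⁹)¹⁴ = x¹⁴, (x⁹)¹⁵ = x²³, (x⁹)¹⁶ = x⁴, (x⁹)¹⁷ = x¹³, (x⁹)¹⁸ = x²², (x⁹)¹⁹ = x³, (x⁹)²⁰ = x¹², (x⁹)²¹ = x²¹, (x⁹)²² = x², (x⁹)²³ = x¹¹, (x⁹)²⁴ = x²⁰, (x⁹)²⁵ = x, (x⁹)²⁶ = x¹⁰, (x⁹)²⁷ = x¹⁹, (x⁹)²⁸ = e.
So |⟨x⁹⟩| = ord(x⁹) = 28. With |G| = 28, by Lagrange [G : ⟨x⁹⟩] = 28/28 = 1.

Answer: 1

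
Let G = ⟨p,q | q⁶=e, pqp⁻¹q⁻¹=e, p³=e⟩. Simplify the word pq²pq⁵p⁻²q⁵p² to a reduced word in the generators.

Multiply left to right, reducing at each step:
  p · q² = pq²
  (pq²) · p = p²q²
  (p²q²) · q⁵ = p²q
  (p²q) · p⁻² = q
  q · q⁵ = e
  e · p² = p²

Answer: p²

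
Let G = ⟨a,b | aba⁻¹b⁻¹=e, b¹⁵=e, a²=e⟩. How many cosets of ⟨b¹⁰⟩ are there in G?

First find ord(b¹⁰) by computing successive powers:
  (b¹⁰)¹ = b¹⁰, (b¹⁰)² = b⁵, (b¹⁰)³ = e.
So |⟨b¹⁰⟩| = ord(b¹⁰) = 3. With |G| = 30, by Lagrange [G : ⟨b¹⁰⟩] = 30/3 = 10.

Answer: 10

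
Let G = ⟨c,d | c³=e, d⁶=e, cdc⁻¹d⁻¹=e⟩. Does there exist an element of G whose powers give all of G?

|G| = 18, but the maximum element order in G is 6 < 18. No single element generates all of G, so G is not cyclic.

Answer: No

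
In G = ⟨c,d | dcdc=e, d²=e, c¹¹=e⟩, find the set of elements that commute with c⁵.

⟨c⁵⟩ ⊆ C_G(c⁵) since powers of c⁵ commute with c⁵; so |C_G(c⁵)| ≥ |⟨c⁵⟩| = 11.
By orbit–stabilizer, |C_G(c⁵)| = |G| / |conj. class of c⁵| = 22 / 2 = 11.
The 11 elements commuting with c⁵ are {e, c, c², c³, c⁴, c⁵, c⁶, c⁷, c⁸, c⁹, c¹⁰}.

Answer: {e, c, c², c³, c⁴, c⁵, c⁶, c⁷, c⁸, c⁹, c¹⁰}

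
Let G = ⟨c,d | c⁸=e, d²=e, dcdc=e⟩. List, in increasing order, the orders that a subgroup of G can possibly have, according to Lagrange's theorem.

|G| = 16 = 2⁴. By Lagrange's theorem the order of any subgroup divides 16; the divisors of 16 are 1, 2, 4, 8, 16.

Answer: 1, 2, 4, 8, 16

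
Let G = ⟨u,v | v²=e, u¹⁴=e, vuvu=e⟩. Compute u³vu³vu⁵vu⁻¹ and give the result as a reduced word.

Multiply left to right, reducing at each step:
  (u³) · v = u³v
  (u³v) · u³ = v
  v · v = e
  e · u⁵ = u⁵
  (u⁵) · v = u⁵v
  (u⁵v) · u⁻¹ = u⁶v

Answer: u⁶v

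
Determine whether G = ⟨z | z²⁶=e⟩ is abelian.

G has a single generator, so G is cyclic and hence abelian.

Answer: Yes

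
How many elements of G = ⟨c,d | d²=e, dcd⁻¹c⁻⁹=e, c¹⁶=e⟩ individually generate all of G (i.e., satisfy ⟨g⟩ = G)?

⟨g⟩ = G would require ord(g) = |G| = 32, but the maximum element order in G is 16 < 32. So G is not cyclic and no single element generates it: the count is 0.

Answer: 0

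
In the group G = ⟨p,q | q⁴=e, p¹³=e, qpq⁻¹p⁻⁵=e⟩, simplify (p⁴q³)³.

Compute successive powers of (p⁴q³), reducing at each step:
  (p⁴q³)²: (p⁴q³) · p⁴ = p¹⁰q³;   (p¹⁰q³) · q³ = p¹⁰q²
  (p⁴q³)³: (p¹⁰q²) · p⁴ = p⁶q²;   (p⁶q²) · q³ = p⁶q

Answer: p⁶q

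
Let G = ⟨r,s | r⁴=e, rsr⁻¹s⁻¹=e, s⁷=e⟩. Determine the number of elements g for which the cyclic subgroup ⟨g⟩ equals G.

G is cyclic of order 28. An element generates G iff its order is 28, and a cyclic group of order 28 has exactly φ(28) = 12 such elements.

Answer: 12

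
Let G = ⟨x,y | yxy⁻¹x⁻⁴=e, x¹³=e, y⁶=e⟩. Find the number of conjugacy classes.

The conjugacy classes (representative and size) are:
  [e] (size 1), [x⁴] (size 6), [x¹¹] (size 6), [x⁷y] (size 13), [x⁸y²] (size 13), [x¹²y³] (size 13), [x⁵y⁴] (size 13), [x¹¹y⁵] (size 13).
Class equation: 1 + 6 + 6 + 13 + 13 + 13 + 13 + 13 = 78 = |G|. So G has 8 conjugacy classes.

Answer: 8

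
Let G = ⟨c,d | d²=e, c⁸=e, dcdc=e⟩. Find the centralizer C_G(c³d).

⟨c³d⟩ ⊆ C_G(c³d) since powers of c³d commute with c³d; so |C_G(c³d)| ≥ |⟨c³d⟩| = 2.
By orbit–stabilizer, |C_G(c³d)| = |G| / |conj. class of c³d| = 16 / 4 = 4.
The 4 elements commuting with c³d are {e, c⁴, c⁷d, c³d}.

Answer: {e, c⁴, c⁷d, c³d}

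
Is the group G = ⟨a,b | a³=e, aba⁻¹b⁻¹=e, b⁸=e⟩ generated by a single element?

|G| = 24. The element ab has order 24 (its powers give 24 distinct elements), so ⟨ab⟩ = G and G is cyclic.

Answer: Yes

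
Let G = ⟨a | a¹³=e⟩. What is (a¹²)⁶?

Compute successive powers of (a¹²), reducing at each step:
  (a¹²)²: (a¹²) · a¹² = a¹¹
  (a¹²)³: (a¹¹) · a¹² = a¹⁰
  (a¹²)⁴: (a¹⁰) · a¹² = a⁹
  (a¹²)⁵: (a⁹) · a¹² = a⁸
  (a¹²)⁶: (a⁸) · a¹² = a⁷

Answer: a⁷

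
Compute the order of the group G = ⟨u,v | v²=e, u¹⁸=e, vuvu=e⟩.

Enumerate words in the generators, reducing via the relations: the distinct elements are
  {e, u, v, uv, u², u³, u⁴, u⁵, u⁶, u⁷, u⁸, u⁹, u²v, u³v, u¹², u¹³, u¹¹, u¹⁰, u¹⁴, u¹⁵, u¹⁶, u¹⁷, u⁴v, u⁵v, u⁶v, u⁷v, u⁸v, u⁹v, u¹²v, u¹³v, u¹¹v, u¹⁰v, u¹⁴v, u¹⁵v, u¹⁶v, u¹⁷v}.
No further products give new elements, so |G| = 36.

Answer: 36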